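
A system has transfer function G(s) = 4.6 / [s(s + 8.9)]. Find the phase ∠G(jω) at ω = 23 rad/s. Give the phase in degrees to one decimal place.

∠(j23 + 8.9) = arctan(23/8.9) = 68.85°
∠(j23) = 90.00°
∠G(j23) = − (68.85° + 90.00°) = -158.85°

-158.8°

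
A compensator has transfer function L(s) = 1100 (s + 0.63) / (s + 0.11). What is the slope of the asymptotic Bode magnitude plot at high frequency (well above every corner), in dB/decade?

0 dB/decade

With 1 zero and 1 pole, the high-frequency asymptotic slope is 20 × (1 − 1) = 0 dB/decade.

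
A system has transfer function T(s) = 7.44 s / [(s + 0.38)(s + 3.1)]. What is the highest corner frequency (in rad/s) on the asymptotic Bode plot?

Break frequencies occur at each pole and zero magnitude: 0.38 rad/s, 3.1 rad/s.
The highest is 3.1 rad/s.

3.1 rad/s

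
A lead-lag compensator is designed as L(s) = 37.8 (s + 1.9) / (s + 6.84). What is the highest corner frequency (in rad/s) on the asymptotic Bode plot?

6.84 rad/s

Break frequencies occur at each pole and zero magnitude: 1.9 rad/s, 6.84 rad/s.
The highest is 6.84 rad/s.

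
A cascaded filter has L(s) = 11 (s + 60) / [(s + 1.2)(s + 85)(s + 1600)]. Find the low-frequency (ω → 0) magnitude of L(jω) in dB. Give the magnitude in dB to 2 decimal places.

L(0) = 11 × 60 / (1.2 × 85 × 1600) = 0.0040441
20 log₁₀(0.0040441) = -47.864 dB

-47.86 dB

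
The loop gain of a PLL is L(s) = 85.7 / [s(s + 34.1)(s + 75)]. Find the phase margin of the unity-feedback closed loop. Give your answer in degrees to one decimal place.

89.9°

Gain crossover: |L(jω)| = 1 at ω ≈ 0.0335 rad/s.
∠L(j0.0335) = −90° − arctan(0.0335/34.1) − arctan(0.0335/75) ≈ -90.08°
PM = 180° + (-90.08°) = 89.92°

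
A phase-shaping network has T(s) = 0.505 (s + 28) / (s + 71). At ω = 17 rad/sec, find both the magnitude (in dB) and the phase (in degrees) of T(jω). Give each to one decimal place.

|T| = -12.9 dB, ∠T = 17.8°

|j17 + 28| = √(17² + 28²) = 32.76
|j17 + 71| = √(17² + 71²) = 73.01
|T(j17)| = 0.505 × 32.76 / 73.01 = 0.22658
20 log₁₀(0.22658) = -12.90 dB
∠(j17 + 28) = arctan(17/28) = 31.26°
∠(j17 + 71) = arctan(17/71) = 13.47°
∠T(j17) = 31.26° − 13.47° = 17.80°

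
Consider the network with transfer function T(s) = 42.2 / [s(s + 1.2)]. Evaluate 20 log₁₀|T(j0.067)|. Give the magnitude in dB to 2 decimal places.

|j0.067 + 1.2| = √(0.067² + 1.2²) = 1.202
|j0.067| = 0.067
|T(j0.067)| = 42.2 / (1.202 × 0.067) = 524.06
20 log₁₀(524.06) = 54.388 dB

54.39 dB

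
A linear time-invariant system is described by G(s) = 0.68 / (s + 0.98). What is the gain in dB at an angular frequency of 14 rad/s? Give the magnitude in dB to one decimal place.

|j14 + 0.98| = √(14² + 0.98²) = 14.03
|G(j14)| = 0.68 / 14.03 = 0.048453
20 log₁₀(0.048453) = -26.29 dB

-26.3 dB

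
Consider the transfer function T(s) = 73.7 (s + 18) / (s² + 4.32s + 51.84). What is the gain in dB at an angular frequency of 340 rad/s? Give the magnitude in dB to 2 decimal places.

-13.26 dB

|j340 + 18| = √(340² + 18²) = 340.5
|(j340)² + 4.32(j340) + 51.84| = |-1.1555e+05 + j1468.8| = 1.156e+05
|T(j340)| = 73.7 × 340.5 / 1.156e+05 = 0.21715
20 log₁₀(0.21715) = -13.265 dB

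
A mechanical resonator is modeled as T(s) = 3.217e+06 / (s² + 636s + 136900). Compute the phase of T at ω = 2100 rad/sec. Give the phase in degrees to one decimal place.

∠[(j2100)² + 636(j2100) + 136900] = ∠[-4.2731e+06 + j1.3356e+06] = 162.64°
∠T(j2100) = −162.64° = -162.64°

-162.6°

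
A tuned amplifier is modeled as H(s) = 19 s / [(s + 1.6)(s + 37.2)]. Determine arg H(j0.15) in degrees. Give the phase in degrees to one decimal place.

∠(j0.15) = 90.00°
∠(j0.15 + 1.6) = arctan(0.15/1.6) = 5.36°
∠(j0.15 + 37.2) = arctan(0.15/37.2) = 0.23°
∠H(j0.15) = 90.00° − (5.36° + 0.23°) = 84.41°

84.4 deg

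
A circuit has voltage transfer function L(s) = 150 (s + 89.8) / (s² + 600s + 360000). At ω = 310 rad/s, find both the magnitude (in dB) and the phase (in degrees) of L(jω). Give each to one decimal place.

|j310 + 89.8| = √(310² + 89.8²) = 322.7
|(j310)² + 600(j310) + 360000| = |2.639e+05 + j1.86e+05| = 3.229e+05
|L(j310)| = 150 × 322.7 / 3.229e+05 = 0.14995
20 log₁₀(0.14995) = -16.48 dB
∠(j310 + 89.8) = arctan(310/89.8) = 73.84°
∠[(j310)² + 600(j310) + 360000] = ∠[2.639e+05 + j1.86e+05] = 35.18°
∠L(j310) = 73.84° − 35.18° = 38.67°

|L| = -16.5 dB, ∠L = 38.7°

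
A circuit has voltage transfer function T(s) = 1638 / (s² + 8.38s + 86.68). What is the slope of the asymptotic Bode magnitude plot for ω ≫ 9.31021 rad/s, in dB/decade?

With 0 zeros and 2 poles, the high-frequency asymptotic slope is 20 × (0 − 2) = -40 dB/decade.

-40 dB/decade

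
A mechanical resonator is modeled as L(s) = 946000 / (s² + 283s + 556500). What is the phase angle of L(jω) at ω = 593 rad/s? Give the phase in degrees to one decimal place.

∠[(j593)² + 283(j593) + 556500] = ∠[2.0485e+05 + j1.6782e+05] = 39.33°
∠L(j593) = −39.33° = -39.33°

-39.3 deg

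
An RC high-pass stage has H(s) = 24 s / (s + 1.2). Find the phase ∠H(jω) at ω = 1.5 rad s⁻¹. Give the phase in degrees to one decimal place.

38.7°

∠(j1.5) = 90.00°
∠(j1.5 + 1.2) = arctan(1.5/1.2) = 51.34°
∠H(j1.5) = 90.00° − 51.34° = 38.66°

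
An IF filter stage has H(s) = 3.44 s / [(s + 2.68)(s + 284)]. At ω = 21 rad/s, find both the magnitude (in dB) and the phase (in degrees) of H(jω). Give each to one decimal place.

|H| = -38.4 dB, ∠H = 3.0 deg

|j21| = 21
|j21 + 2.68| = √(21² + 2.68²) = 21.17
|j21 + 284| = √(21² + 284²) = 284.8
|H(j21)| = 3.44 × 21 / (21.17 × 284.8) = 0.011983
20 log₁₀(0.011983) = -38.43 dB
∠(j21) = 90.00°
∠(j21 + 2.68) = arctan(21/2.68) = 82.73°
∠(j21 + 284) = arctan(21/284) = 4.23°
∠H(j21) = 90.00° − (82.73° + 4.23°) = 3.04°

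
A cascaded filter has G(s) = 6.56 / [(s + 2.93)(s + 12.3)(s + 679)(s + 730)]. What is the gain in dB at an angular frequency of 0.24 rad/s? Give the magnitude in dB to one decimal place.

|j0.24 + 2.93| = √(0.24² + 2.93²) = 2.94
|j0.24 + 12.3| = √(0.24² + 12.3²) = 12.3
|j0.24 + 679| = √(0.24² + 679²) = 679
|j0.24 + 730| = √(0.24² + 730²) = 730
|G(j0.24)| = 6.56 / (2.94 × 12.3 × 679 × 730) = 3.6593e-07
20 log₁₀(3.6593e-07) = -128.73 dB

-128.7 dB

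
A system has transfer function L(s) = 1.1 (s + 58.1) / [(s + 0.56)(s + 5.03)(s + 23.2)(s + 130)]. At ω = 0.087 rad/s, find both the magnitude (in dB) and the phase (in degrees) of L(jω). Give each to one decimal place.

|j0.087 + 58.1| = √(0.087² + 58.1²) = 58.1
|j0.087 + 0.56| = √(0.087² + 0.56²) = 0.5667
|j0.087 + 5.03| = √(0.087² + 5.03²) = 5.031
|j0.087 + 23.2| = √(0.087² + 23.2²) = 23.2
|j0.087 + 130| = √(0.087² + 130²) = 130
|L(j0.087)| = 1.1 × 58.1 / (0.5667 × 5.031 × 23.2 × 130) = 0.0074325
20 log₁₀(0.0074325) = -42.58 dB
∠(j0.087 + 58.1) = arctan(0.087/58.1) = 0.09°
∠(j0.087 + 0.56) = arctan(0.087/0.56) = 8.83°
∠(j0.087 + 5.03) = arctan(0.087/5.03) = 0.99°
∠(j0.087 + 23.2) = arctan(0.087/23.2) = 0.21°
∠(j0.087 + 130) = arctan(0.087/130) = 0.04°
∠L(j0.087) = 0.09° − (8.83° + 0.99° + 0.21° + 0.04°) = -9.99°

|L| = -42.6 dB, ∠L = -10.0°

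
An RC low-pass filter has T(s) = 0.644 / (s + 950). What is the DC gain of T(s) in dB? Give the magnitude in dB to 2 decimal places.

T(0) = 0.644 / 950 = 0.00067789
20 log₁₀(0.00067789) = -63.377 dB

-63.38 dB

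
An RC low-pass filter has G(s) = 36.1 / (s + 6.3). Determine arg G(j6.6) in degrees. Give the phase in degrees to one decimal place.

∠(j6.6 + 6.3) = arctan(6.6/6.3) = 46.33°
∠G(j6.6) = −46.33° = -46.33°

-46.3°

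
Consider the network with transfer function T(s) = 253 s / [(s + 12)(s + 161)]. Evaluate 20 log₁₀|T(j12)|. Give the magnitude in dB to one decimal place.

0.9 dB

|j12| = 12
|j12 + 12| = √(12² + 12²) = 16.97
|j12 + 161| = √(12² + 161²) = 161.4
|T(j12)| = 253 × 12 / (16.97 × 161.4) = 1.1081
20 log₁₀(1.1081) = 0.89 dB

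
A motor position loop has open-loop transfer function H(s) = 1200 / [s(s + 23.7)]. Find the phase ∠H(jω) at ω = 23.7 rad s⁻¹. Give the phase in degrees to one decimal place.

-135.0 deg

∠(j23.7 + 23.7) = arctan(23.7/23.7) = 45.00°
∠(j23.7) = 90.00°
∠H(j23.7) = − (45.00° + 90.00°) = -135.00°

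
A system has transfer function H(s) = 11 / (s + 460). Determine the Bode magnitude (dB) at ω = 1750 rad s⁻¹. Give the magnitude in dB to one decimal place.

-44.3 dB

|j1750 + 460| = √(1750² + 460²) = 1809
|H(j1750)| = 11 / 1809 = 0.0060792
20 log₁₀(0.0060792) = -44.32 dB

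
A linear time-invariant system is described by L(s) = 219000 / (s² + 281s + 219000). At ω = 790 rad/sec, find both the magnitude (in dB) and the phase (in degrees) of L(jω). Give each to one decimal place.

|(j790)² + 281(j790) + 219000| = |-4.051e+05 + j2.2199e+05| = 4.619e+05
|L(j790)| = 219000 / 4.619e+05 = 0.47409
20 log₁₀(0.47409) = -6.48 dB
∠[(j790)² + 281(j790) + 219000] = ∠[-4.051e+05 + j2.2199e+05] = 151.28°
∠L(j790) = −151.28° = -151.28°

|L| = -6.5 dB, ∠L = -151.3°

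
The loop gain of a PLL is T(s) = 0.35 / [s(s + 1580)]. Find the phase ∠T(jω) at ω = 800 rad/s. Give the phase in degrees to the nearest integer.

-117°

∠(j800 + 1580) = arctan(800/1580) = 26.85°
∠(j800) = 90.00°
∠T(j800) = − (26.85° + 90.00°) = -116.85°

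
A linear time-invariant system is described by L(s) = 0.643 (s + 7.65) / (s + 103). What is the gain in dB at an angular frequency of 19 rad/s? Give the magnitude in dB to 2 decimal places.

|j19 + 7.65| = √(19² + 7.65²) = 20.48
|j19 + 103| = √(19² + 103²) = 104.7
|L(j19)| = 0.643 × 20.48 / 104.7 = 0.12574
20 log₁₀(0.12574) = -18.010 dB

-18.01 dB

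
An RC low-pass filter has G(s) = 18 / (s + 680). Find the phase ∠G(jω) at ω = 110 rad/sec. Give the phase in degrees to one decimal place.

-9.2 deg

∠(j110 + 680) = arctan(110/680) = 9.19°
∠G(j110) = −9.19° = -9.19°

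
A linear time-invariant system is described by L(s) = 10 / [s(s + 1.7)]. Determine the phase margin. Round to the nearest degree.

30°

Gain crossover: |L(jω)| = 1 at ω ≈ 2.94 rad/s.
∠L(j2.94) = −90° − arctan(2.94/1.7) ≈ -149.98°
PM = 180° + (-149.98°) = 30.02°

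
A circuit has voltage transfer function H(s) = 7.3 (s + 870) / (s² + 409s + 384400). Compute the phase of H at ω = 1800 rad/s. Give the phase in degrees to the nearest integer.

∠(j1800 + 870) = arctan(1800/870) = 64.20°
∠[(j1800)² + 409(j1800) + 384400] = ∠[-2.8556e+06 + j7.362e+05] = 165.54°
∠H(j1800) = 64.20° − 165.54° = -101.34°

-101°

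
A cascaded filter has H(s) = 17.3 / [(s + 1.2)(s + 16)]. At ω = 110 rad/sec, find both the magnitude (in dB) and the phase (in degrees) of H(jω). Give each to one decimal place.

|H| = -57.0 dB, ∠H = -171.1°

|j110 + 1.2| = √(110² + 1.2²) = 110
|j110 + 16| = √(110² + 16²) = 111.2
|H(j110)| = 17.3 / (110 × 111.2) = 0.0014148
20 log₁₀(0.0014148) = -56.99 dB
∠(j110 + 1.2) = arctan(110/1.2) = 89.37°
∠(j110 + 16) = arctan(110/16) = 81.72°
∠H(j110) = − (89.37° + 81.72°) = -171.10°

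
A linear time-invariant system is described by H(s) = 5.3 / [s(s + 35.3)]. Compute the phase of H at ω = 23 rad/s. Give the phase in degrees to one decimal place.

∠(j23 + 35.3) = arctan(23/35.3) = 33.09°
∠(j23) = 90.00°
∠H(j23) = − (33.09° + 90.00°) = -123.09°

-123.1 deg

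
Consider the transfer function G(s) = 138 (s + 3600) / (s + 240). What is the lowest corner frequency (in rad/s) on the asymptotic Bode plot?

Break frequencies occur at each pole and zero magnitude: 240 rad/s, 3600 rad/s.
The lowest is 240 rad/s.

240 rad/s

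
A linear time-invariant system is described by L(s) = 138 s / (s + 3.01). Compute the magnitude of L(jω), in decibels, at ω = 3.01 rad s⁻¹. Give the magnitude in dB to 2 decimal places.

|j3.01| = 3.01
|j3.01 + 3.01| = √(3.01² + 3.01²) = 4.257
|L(j3.01)| = 138 × 3.01 / 4.257 = 97.581
20 log₁₀(97.581) = 39.787 dB

39.79 dB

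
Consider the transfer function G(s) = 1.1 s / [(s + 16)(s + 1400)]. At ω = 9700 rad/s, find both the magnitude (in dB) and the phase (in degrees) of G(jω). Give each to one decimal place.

|G| = -79.0 dB, ∠G = -81.7°

|j9700| = 9700
|j9700 + 16| = √(9700² + 16²) = 9700
|j9700 + 1400| = √(9700² + 1400²) = 9801
|G(j9700)| = 1.1 × 9700 / (9700 × 9801) = 0.00011224
20 log₁₀(0.00011224) = -79.00 dB
∠(j9700) = 90.00°
∠(j9700 + 16) = arctan(9700/16) = 89.91°
∠(j9700 + 1400) = arctan(9700/1400) = 81.79°
∠G(j9700) = 90.00° − (89.91° + 81.79°) = -81.69°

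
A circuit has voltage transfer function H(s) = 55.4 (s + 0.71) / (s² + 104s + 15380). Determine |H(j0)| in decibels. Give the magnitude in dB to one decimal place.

-51.8 dB

H(0) = 55.4 × 0.71 / 15380 = 0.0025575
20 log₁₀(0.0025575) = -51.84 dB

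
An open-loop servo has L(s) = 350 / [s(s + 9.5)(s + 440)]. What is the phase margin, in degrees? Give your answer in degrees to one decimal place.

89.5 deg

Gain crossover: |L(jω)| = 1 at ω ≈ 0.0837 rad/sec.
∠L(j0.0837) = −90° − arctan(0.0837/9.5) − arctan(0.0837/440) ≈ -90.52°
PM = 180° + (-90.52°) = 89.48°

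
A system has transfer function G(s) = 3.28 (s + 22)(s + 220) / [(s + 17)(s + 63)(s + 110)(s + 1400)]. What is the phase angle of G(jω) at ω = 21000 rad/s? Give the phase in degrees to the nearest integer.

∠(j21000 + 22) = arctan(21000/22) = 89.94°
∠(j21000 + 220) = arctan(21000/220) = 89.40°
∠(j21000 + 17) = arctan(21000/17) = 89.95°
∠(j21000 + 63) = arctan(21000/63) = 89.83°
∠(j21000 + 110) = arctan(21000/110) = 89.70°
∠(j21000 + 1400) = arctan(21000/1400) = 86.19°
∠G(j21000) = 89.94° + 89.40° − (89.95° + 89.83° + 89.70° + 86.19°) = -176.33°

-176°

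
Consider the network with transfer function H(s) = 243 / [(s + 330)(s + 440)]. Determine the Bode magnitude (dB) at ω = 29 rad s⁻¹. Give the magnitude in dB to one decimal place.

|j29 + 330| = √(29² + 330²) = 331.3
|j29 + 440| = √(29² + 440²) = 441
|H(j29)| = 243 / (331.3 × 441) = 0.0016635
20 log₁₀(0.0016635) = -55.58 dB

-55.6 dB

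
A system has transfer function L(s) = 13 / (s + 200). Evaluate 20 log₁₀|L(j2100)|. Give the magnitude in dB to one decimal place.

|j2100 + 200| = √(2100² + 200²) = 2110
|L(j2100)| = 13 / 2110 = 0.0061626
20 log₁₀(0.0061626) = -44.20 dB

-44.2 dB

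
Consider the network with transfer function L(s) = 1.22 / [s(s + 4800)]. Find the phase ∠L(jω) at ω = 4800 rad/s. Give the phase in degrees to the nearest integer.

-135°

∠(j4800 + 4800) = arctan(4800/4800) = 45.00°
∠(j4800) = 90.00°
∠L(j4800) = − (45.00° + 90.00°) = -135.00°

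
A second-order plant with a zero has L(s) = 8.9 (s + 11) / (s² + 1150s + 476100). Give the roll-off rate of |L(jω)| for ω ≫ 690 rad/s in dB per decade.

-20 dB/decade

With 1 zero and 2 poles, the high-frequency asymptotic slope is 20 × (1 − 2) = -20 dB/decade.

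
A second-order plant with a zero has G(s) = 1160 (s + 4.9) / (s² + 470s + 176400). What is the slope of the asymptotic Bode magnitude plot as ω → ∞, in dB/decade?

With 1 zero and 2 poles, the high-frequency asymptotic slope is 20 × (1 − 2) = -20 dB/decade.

-20 dB/decade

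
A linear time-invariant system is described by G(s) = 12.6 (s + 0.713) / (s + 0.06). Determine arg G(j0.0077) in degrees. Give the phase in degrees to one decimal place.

∠(j0.0077 + 0.713) = arctan(0.0077/0.713) = 0.62°
∠(j0.0077 + 0.06) = arctan(0.0077/0.06) = 7.31°
∠G(j0.0077) = 0.62° − 7.31° = -6.69°

-6.7 deg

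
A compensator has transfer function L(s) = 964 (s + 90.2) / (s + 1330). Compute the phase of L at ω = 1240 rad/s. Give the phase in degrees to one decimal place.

42.8°

∠(j1240 + 90.2) = arctan(1240/90.2) = 85.84°
∠(j1240 + 1330) = arctan(1240/1330) = 42.99°
∠L(j1240) = 85.84° − 42.99° = 42.85°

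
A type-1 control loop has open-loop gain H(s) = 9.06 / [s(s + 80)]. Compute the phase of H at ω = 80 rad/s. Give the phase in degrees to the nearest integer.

-135°

∠(j80 + 80) = arctan(80/80) = 45.00°
∠(j80) = 90.00°
∠H(j80) = − (45.00° + 90.00°) = -135.00°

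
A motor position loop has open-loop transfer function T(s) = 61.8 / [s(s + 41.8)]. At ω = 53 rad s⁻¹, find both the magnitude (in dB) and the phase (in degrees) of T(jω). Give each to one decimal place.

|j53 + 41.8| = √(53² + 41.8²) = 67.5
|j53| = 53
|T(j53)| = 61.8 / (67.5 × 53) = 0.017275
20 log₁₀(0.017275) = -35.25 dB
∠(j53 + 41.8) = arctan(53/41.8) = 51.74°
∠(j53) = 90.00°
∠T(j53) = − (51.74° + 90.00°) = -141.74°

|T| = -35.3 dB, ∠T = -141.7 deg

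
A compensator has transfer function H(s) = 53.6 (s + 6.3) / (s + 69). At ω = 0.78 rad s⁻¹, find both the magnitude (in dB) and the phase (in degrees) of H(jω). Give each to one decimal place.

|H| = 13.9 dB, ∠H = 6.4°

|j0.78 + 6.3| = √(0.78² + 6.3²) = 6.348
|j0.78 + 69| = √(0.78² + 69²) = 69
|H(j0.78)| = 53.6 × 6.348 / 69 = 4.931
20 log₁₀(4.931) = 13.86 dB
∠(j0.78 + 6.3) = arctan(0.78/6.3) = 7.06°
∠(j0.78 + 69) = arctan(0.78/69) = 0.65°
∠H(j0.78) = 7.06° − 0.65° = 6.41°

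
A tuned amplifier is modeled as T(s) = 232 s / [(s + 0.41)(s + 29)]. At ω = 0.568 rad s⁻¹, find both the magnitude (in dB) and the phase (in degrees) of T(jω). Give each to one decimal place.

|j0.568| = 0.568
|j0.568 + 0.41| = √(0.568² + 0.41²) = 0.7005
|j0.568 + 29| = √(0.568² + 29²) = 29.01
|T(j0.568)| = 232 × 0.568 / (0.7005 × 29.01) = 6.4854
20 log₁₀(6.4854) = 16.24 dB
∠(j0.568) = 90.00°
∠(j0.568 + 0.41) = arctan(0.568/0.41) = 54.18°
∠(j0.568 + 29) = arctan(0.568/29) = 1.12°
∠T(j0.568) = 90.00° − (54.18° + 1.12°) = 34.70°

|T| = 16.2 dB, ∠T = 34.7°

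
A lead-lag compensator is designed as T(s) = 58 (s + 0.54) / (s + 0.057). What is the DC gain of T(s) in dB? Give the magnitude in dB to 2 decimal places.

54.80 dB

T(0) = 58 × 0.54 / 0.057 = 549.47
20 log₁₀(549.47) = 54.799 dB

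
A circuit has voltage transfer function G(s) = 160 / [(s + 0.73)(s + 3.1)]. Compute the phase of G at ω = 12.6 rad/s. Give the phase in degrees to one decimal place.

∠(j12.6 + 0.73) = arctan(12.6/0.73) = 86.68°
∠(j12.6 + 3.1) = arctan(12.6/3.1) = 76.18°
∠G(j12.6) = − (86.68° + 76.18°) = -162.86°

-162.9°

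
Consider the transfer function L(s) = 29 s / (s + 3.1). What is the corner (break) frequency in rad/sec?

The single real pole at s = −3.1 gives a corner at ω = 3.1 rad/sec.

3.1 rad/sec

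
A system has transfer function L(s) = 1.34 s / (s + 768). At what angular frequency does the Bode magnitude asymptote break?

768 rad/sec

The single real pole at s = −768 gives a corner at ω = 768 rad/sec.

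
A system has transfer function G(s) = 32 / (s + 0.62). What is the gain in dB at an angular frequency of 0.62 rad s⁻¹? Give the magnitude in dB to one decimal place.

|j0.62 + 0.62| = √(0.62² + 0.62²) = 0.8768
|G(j0.62)| = 32 / 0.8768 = 36.496
20 log₁₀(36.496) = 31.24 dB

31.2 dB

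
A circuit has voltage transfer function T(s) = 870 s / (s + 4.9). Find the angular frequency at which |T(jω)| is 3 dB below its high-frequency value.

For a single-pole high-pass, the −3 dB point is at the pole: ω = 4.9 rad/s.

4.9 rad/s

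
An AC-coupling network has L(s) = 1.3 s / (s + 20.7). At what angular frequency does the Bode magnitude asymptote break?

The single real pole at s = −20.7 gives a corner at ω = 20.7 rad s⁻¹.

20.7 rad s⁻¹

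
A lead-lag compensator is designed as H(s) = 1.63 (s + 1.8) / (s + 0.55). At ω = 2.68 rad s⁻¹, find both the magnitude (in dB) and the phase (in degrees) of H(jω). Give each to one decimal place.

|H| = 5.7 dB, ∠H = -22.3°

|j2.68 + 1.8| = √(2.68² + 1.8²) = 3.228
|j2.68 + 0.55| = √(2.68² + 0.55²) = 2.736
|H(j2.68)| = 1.63 × 3.228 / 2.736 = 1.9234
20 log₁₀(1.9234) = 5.68 dB
∠(j2.68 + 1.8) = arctan(2.68/1.8) = 56.11°
∠(j2.68 + 0.55) = arctan(2.68/0.55) = 78.40°
∠H(j2.68) = 56.11° − 78.40° = -22.29°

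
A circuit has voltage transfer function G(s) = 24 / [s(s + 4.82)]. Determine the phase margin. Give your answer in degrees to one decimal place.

51.2°

Gain crossover: |G(jω)| = 1 at ω ≈ 3.88 rad/sec.
∠G(j3.88) = −90° − arctan(3.88/4.82) ≈ -128.83°
PM = 180° + (-128.83°) = 51.17°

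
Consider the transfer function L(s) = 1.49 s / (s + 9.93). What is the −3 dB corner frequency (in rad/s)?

9.93 rad/s

For a single-pole high-pass, the −3 dB point is at the pole: ω = 9.93 rad/s.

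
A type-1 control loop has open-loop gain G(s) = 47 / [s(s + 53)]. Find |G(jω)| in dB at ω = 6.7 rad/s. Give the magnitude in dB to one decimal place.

|j6.7 + 53| = √(6.7² + 53²) = 53.42
|j6.7| = 6.7
|G(j6.7)| = 47 / (53.42 × 6.7) = 0.13131
20 log₁₀(0.13131) = -17.63 dB

-17.6 dB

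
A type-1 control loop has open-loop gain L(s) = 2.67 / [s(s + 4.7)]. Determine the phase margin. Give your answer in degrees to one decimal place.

83.2°

Gain crossover: |L(jω)| = 1 at ω ≈ 0.564 rad s⁻¹.
∠L(j0.564) = −90° − arctan(0.564/4.7) ≈ -96.84°
PM = 180° + (-96.84°) = 83.16°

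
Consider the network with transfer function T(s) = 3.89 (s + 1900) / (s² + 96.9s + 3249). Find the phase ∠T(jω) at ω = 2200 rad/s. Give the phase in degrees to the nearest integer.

∠(j2200 + 1900) = arctan(2200/1900) = 49.18°
∠[(j2200)² + 96.9(j2200) + 3249] = ∠[-4.8368e+06 + j2.1318e+05] = 177.48°
∠T(j2200) = 49.18° − 177.48° = -128.29°

-128°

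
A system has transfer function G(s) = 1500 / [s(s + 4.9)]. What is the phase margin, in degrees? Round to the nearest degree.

7°

Gain crossover: |G(jω)| = 1 at ω ≈ 38.6 rad/sec.
∠G(j38.6) = −90° − arctan(38.6/4.9) ≈ -172.76°
PM = 180° + (-172.76°) = 7.24°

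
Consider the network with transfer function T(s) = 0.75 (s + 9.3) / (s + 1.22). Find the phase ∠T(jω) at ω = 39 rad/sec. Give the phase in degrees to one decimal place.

∠(j39 + 9.3) = arctan(39/9.3) = 76.59°
∠(j39 + 1.22) = arctan(39/1.22) = 88.21°
∠T(j39) = 76.59° − 88.21° = -11.62°

-11.6°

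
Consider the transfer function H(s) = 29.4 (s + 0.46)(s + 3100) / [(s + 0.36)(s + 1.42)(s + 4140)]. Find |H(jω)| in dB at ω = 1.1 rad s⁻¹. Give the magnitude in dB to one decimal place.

|j1.1 + 0.46| = √(1.1² + 0.46²) = 1.192
|j1.1 + 3100| = √(1.1² + 3100²) = 3100
|j1.1 + 0.36| = √(1.1² + 0.36²) = 1.157
|j1.1 + 1.42| = √(1.1² + 1.42²) = 1.796
|j1.1 + 4140| = √(1.1² + 4140²) = 4140
|H(j1.1)| = 29.4 × 1.192 × 3100 / (1.157 × 1.796 × 4140) = 12.626
20 log₁₀(12.626) = 22.03 dB

22.0 dB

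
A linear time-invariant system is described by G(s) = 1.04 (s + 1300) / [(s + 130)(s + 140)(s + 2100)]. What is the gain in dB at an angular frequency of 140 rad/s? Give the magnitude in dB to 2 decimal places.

-95.35 dB

|j140 + 1300| = √(140² + 1300²) = 1308
|j140 + 130| = √(140² + 130²) = 191
|j140 + 140| = √(140² + 140²) = 198
|j140 + 2100| = √(140² + 2100²) = 2105
|G(j140)| = 1.04 × 1308 / (191 × 198 × 2105) = 1.7081e-05
20 log₁₀(1.7081e-05) = -95.350 dB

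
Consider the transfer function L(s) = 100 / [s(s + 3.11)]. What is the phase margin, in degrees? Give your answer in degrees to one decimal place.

Gain crossover: |L(jω)| = 1 at ω ≈ 9.76 rad/s.
∠L(j9.76) = −90° − arctan(9.76/3.11) ≈ -162.33°
PM = 180° + (-162.33°) = 17.67°

17.7°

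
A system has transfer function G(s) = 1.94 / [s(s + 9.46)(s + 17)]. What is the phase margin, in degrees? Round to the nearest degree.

Gain crossover: |G(jω)| = 1 at ω ≈ 0.0121 rad/sec.
∠G(j0.0121) = −90° − arctan(0.0121/9.46) − arctan(0.0121/17) ≈ -90.11°
PM = 180° + (-90.11°) = 89.89°

90°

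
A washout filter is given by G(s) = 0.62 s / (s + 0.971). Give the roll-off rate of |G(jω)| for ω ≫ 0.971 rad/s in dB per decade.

0 dB/decade

With 1 zero and 1 pole, the high-frequency asymptotic slope is 20 × (1 − 1) = 0 dB/decade.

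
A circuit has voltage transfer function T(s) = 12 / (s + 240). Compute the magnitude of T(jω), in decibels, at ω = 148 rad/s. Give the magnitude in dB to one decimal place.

|j148 + 240| = √(148² + 240²) = 282
|T(j148)| = 12 / 282 = 0.042559
20 log₁₀(0.042559) = -27.42 dB

-27.4 dB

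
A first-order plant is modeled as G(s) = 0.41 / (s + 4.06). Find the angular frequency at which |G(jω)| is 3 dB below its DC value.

For a single-pole low-pass, the −3 dB point is at the pole: ω = 4.06 rad/s.

4.06 rad/s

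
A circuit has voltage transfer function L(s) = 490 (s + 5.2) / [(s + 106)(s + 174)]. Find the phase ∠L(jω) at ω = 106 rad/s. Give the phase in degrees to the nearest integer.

11°

∠(j106 + 5.2) = arctan(106/5.2) = 87.19°
∠(j106 + 106) = arctan(106/106) = 45.00°
∠(j106 + 174) = arctan(106/174) = 31.35°
∠L(j106) = 87.19° − (45.00° + 31.35°) = 10.84°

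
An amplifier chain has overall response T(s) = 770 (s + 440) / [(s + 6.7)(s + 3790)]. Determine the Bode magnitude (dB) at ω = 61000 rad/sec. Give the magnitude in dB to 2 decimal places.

-37.99 dB

|j61000 + 440| = √(61000² + 440²) = 6.1e+04
|j61000 + 6.7| = √(61000² + 6.7²) = 6.1e+04
|j61000 + 3790| = √(61000² + 3790²) = 6.112e+04
|T(j61000)| = 770 × 6.1e+04 / (6.1e+04 × 6.112e+04) = 0.012599
20 log₁₀(0.012599) = -37.993 dB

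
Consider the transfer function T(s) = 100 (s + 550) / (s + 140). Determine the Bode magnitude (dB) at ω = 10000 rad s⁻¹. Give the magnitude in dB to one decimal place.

|j10000 + 550| = √(10000² + 550²) = 1.002e+04
|j10000 + 140| = √(10000² + 140²) = 1e+04
|T(j10000)| = 100 × 1.002e+04 / 1e+04 = 100.14
20 log₁₀(100.14) = 40.01 dB

40.0 dB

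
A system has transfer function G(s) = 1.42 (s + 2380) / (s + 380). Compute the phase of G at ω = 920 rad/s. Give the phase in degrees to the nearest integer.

-46°

∠(j920 + 2380) = arctan(920/2380) = 21.13°
∠(j920 + 380) = arctan(920/380) = 67.56°
∠G(j920) = 21.13° − 67.56° = -46.42°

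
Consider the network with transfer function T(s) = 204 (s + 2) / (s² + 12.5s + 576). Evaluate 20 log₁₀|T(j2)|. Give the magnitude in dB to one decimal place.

0.1 dB

|j2 + 2| = √(2² + 2²) = 2.828
|(j2)² + 12.5(j2) + 576| = |572 + j25| = 572.5
|T(j2)| = 204 × 2.828 / 572.5 = 1.0078
20 log₁₀(1.0078) = 0.07 dB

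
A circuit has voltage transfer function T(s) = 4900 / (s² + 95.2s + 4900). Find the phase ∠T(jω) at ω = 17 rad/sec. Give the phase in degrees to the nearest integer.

∠[(j17)² + 95.2(j17) + 4900] = ∠[4611 + j1618.4] = 19.34°
∠T(j17) = −19.34° = -19.34°

-19°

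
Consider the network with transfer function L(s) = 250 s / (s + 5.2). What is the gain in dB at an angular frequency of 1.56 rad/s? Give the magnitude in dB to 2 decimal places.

|j1.56| = 1.56
|j1.56 + 5.2| = √(1.56² + 5.2²) = 5.429
|L(j1.56)| = 250 × 1.56 / 5.429 = 71.837
20 log₁₀(71.837) = 37.127 dB

37.13 dB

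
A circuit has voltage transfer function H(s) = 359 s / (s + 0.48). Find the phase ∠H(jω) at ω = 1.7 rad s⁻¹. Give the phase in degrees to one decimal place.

15.8°

∠(j1.7) = 90.00°
∠(j1.7 + 0.48) = arctan(1.7/0.48) = 74.23°
∠H(j1.7) = 90.00° − 74.23° = 15.77°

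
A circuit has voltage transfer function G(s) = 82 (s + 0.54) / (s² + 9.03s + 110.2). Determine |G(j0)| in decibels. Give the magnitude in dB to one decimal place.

G(0) = 82 × 0.54 / 110.2 = 0.40181
20 log₁₀(0.40181) = -7.92 dB

-7.9 dB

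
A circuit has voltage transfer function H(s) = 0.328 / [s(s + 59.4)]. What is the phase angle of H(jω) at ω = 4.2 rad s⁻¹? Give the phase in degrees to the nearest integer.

-94°

∠(j4.2 + 59.4) = arctan(4.2/59.4) = 4.04°
∠(j4.2) = 90.00°
∠H(j4.2) = − (4.04° + 90.00°) = -94.04°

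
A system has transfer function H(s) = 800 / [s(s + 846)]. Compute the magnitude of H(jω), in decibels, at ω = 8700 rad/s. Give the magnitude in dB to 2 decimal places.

-99.56 dB

|j8700 + 846| = √(8700² + 846²) = 8741
|j8700| = 8700
|H(j8700)| = 800 / (8741 × 8700) = 1.052e-05
20 log₁₀(1.052e-05) = -99.560 dB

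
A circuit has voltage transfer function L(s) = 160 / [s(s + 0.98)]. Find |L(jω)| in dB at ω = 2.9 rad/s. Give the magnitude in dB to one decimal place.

|j2.9 + 0.98| = √(2.9² + 0.98²) = 3.061
|j2.9| = 2.9
|L(j2.9)| = 160 / (3.061 × 2.9) = 18.024
20 log₁₀(18.024) = 25.12 dB

25.1 dB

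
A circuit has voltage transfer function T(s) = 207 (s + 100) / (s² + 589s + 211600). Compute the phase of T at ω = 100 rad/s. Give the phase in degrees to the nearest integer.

29°

∠(j100 + 100) = arctan(100/100) = 45.00°
∠[(j100)² + 589(j100) + 211600] = ∠[2.016e+05 + j58900] = 16.29°
∠T(j100) = 45.00° − 16.29° = 28.71°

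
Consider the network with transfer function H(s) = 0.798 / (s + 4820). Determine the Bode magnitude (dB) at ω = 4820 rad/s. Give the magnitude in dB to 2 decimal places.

|j4820 + 4820| = √(4820² + 4820²) = 6817
|H(j4820)| = 0.798 / 6817 = 0.00011707
20 log₁₀(0.00011707) = -78.631 dB

-78.63 dB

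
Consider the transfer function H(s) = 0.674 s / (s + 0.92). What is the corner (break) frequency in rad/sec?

The single real pole at s = −0.92 gives a corner at ω = 0.92 rad/sec.

0.92 rad/sec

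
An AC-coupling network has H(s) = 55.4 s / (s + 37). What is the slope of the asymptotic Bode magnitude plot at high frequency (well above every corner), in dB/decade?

0 dB/decade

With 1 zero and 1 pole, the high-frequency asymptotic slope is 20 × (1 − 1) = 0 dB/decade.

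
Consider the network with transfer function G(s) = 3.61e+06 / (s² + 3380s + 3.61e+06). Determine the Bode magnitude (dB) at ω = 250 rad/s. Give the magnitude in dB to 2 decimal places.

-0.09 dB

|(j250)² + 3380(j250) + 3.61e+06| = |3.5475e+06 + j8.45e+05| = 3.647e+06
|G(j250)| = 3.61e+06 / 3.647e+06 = 0.98992
20 log₁₀(0.98992) = -0.088 dB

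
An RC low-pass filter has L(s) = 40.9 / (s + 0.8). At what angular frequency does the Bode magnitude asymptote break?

The single real pole at s = −0.8 gives a corner at ω = 0.8 rad/sec.

0.8 rad/sec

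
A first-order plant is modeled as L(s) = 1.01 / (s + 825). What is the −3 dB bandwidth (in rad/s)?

For a single-pole low-pass, the −3 dB point is at the pole: ω = 825 rad/s.

825 rad/s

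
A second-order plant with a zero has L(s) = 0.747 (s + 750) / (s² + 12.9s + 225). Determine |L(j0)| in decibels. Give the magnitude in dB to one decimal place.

L(0) = 0.747 × 750 / 225 = 2.49
20 log₁₀(2.49) = 7.92 dB

7.9 dB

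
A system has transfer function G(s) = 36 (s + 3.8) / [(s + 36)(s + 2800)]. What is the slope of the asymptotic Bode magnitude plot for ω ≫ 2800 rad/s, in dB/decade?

With 1 zero and 2 poles, the high-frequency asymptotic slope is 20 × (1 − 2) = -20 dB/decade.

-20 dB/decade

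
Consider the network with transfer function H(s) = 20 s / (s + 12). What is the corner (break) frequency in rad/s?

12 rad/s

The single real pole at s = −12 gives a corner at ω = 12 rad/s.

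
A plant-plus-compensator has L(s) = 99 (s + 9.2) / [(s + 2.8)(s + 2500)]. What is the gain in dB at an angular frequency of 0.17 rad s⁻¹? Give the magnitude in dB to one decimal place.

-17.7 dB

|j0.17 + 9.2| = √(0.17² + 9.2²) = 9.202
|j0.17 + 2.8| = √(0.17² + 2.8²) = 2.805
|j0.17 + 2500| = √(0.17² + 2500²) = 2500
|L(j0.17)| = 99 × 9.202 / (2.805 × 2500) = 0.1299
20 log₁₀(0.1299) = -17.73 dB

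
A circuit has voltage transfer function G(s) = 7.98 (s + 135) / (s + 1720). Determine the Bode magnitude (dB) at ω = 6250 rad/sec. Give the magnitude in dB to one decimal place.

17.7 dB

|j6250 + 135| = √(6250² + 135²) = 6251
|j6250 + 1720| = √(6250² + 1720²) = 6482
|G(j6250)| = 7.98 × 6251 / 6482 = 7.6958
20 log₁₀(7.6958) = 17.73 dB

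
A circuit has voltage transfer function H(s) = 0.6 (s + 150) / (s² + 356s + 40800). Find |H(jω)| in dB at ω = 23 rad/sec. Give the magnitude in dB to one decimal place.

|j23 + 150| = √(23² + 150²) = 151.8
|(j23)² + 356(j23) + 40800| = |40271 + j8188| = 4.109e+04
|H(j23)| = 0.6 × 151.8 / 4.109e+04 = 0.0022156
20 log₁₀(0.0022156) = -53.09 dB

-53.1 dB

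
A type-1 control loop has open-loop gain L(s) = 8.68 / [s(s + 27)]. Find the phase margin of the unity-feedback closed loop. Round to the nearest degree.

89 deg

Gain crossover: |L(jω)| = 1 at ω ≈ 0.321 rad s⁻¹.
∠L(j0.321) = −90° − arctan(0.321/27) ≈ -90.68°
PM = 180° + (-90.68°) = 89.32°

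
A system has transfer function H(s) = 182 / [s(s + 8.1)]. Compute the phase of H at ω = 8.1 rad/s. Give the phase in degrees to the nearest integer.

-135°

∠(j8.1 + 8.1) = arctan(8.1/8.1) = 45.00°
∠(j8.1) = 90.00°
∠H(j8.1) = − (45.00° + 90.00°) = -135.00°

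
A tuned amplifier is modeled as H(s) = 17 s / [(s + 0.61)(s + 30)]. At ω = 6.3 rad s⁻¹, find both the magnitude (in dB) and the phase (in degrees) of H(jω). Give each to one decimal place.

|j6.3| = 6.3
|j6.3 + 0.61| = √(6.3² + 0.61²) = 6.329
|j6.3 + 30| = √(6.3² + 30²) = 30.65
|H(j6.3)| = 17 × 6.3 / (6.329 × 30.65) = 0.55199
20 log₁₀(0.55199) = -5.16 dB
∠(j6.3) = 90.00°
∠(j6.3 + 0.61) = arctan(6.3/0.61) = 84.47°
∠(j6.3 + 30) = arctan(6.3/30) = 11.86°
∠H(j6.3) = 90.00° − (84.47° + 11.86°) = -6.33°

|H| = -5.2 dB, ∠H = -6.3°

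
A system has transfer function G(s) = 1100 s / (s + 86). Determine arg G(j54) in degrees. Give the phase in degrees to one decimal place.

∠(j54) = 90.00°
∠(j54 + 86) = arctan(54/86) = 32.12°
∠G(j54) = 90.00° − 32.12° = 57.88°

57.9°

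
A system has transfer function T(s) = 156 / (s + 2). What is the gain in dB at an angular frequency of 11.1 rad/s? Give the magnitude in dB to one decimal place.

|j11.1 + 2| = √(11.1² + 2²) = 11.28
|T(j11.1)| = 156 / 11.28 = 13.831
20 log₁₀(13.831) = 22.82 dB

22.8 dB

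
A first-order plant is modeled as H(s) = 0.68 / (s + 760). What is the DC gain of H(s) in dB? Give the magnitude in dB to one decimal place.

H(0) = 0.68 / 760 = 0.00089474
20 log₁₀(0.00089474) = -60.97 dB

-61.0 dB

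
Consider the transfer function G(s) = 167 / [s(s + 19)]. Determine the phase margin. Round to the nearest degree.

67°

Gain crossover: |G(jω)| = 1 at ω ≈ 8.09 rad/sec.
∠G(j8.09) = −90° − arctan(8.09/19) ≈ -113.06°
PM = 180° + (-113.06°) = 66.94°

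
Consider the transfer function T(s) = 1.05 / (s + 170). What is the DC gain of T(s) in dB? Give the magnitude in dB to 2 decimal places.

-44.19 dB

T(0) = 1.05 / 170 = 0.0061765
20 log₁₀(0.0061765) = -44.185 dB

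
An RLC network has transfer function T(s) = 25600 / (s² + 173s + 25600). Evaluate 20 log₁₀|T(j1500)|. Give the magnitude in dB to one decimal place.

|(j1500)² + 173(j1500) + 25600| = |-2.2244e+06 + j2.595e+05| = 2.239e+06
|T(j1500)| = 25600 / 2.239e+06 = 0.011431
20 log₁₀(0.011431) = -38.84 dB

-38.8 dB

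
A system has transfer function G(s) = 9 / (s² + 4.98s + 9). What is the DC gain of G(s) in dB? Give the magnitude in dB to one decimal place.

0.0 dB

G(0) = 9 / 9 = 1
20 log₁₀(1) = 0.00 dB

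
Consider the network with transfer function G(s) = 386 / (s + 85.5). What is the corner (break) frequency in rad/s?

The single real pole at s = −85.5 gives a corner at ω = 85.5 rad/s.

85.5 rad/s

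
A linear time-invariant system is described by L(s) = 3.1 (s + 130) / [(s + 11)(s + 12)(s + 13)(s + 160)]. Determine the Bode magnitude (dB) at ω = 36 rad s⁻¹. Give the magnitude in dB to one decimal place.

|j36 + 130| = √(36² + 130²) = 134.9
|j36 + 11| = √(36² + 11²) = 37.64
|j36 + 12| = √(36² + 12²) = 37.95
|j36 + 13| = √(36² + 13²) = 38.28
|j36 + 160| = √(36² + 160²) = 164
|L(j36)| = 3.1 × 134.9 / (37.64 × 37.95 × 38.28 × 164) = 4.6636e-05
20 log₁₀(4.6636e-05) = -86.63 dB

-86.6 dB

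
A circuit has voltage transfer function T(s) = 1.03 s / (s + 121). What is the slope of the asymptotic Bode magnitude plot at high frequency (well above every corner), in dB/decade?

0 dB/decade

With 1 zero and 1 pole, the high-frequency asymptotic slope is 20 × (1 − 1) = 0 dB/decade.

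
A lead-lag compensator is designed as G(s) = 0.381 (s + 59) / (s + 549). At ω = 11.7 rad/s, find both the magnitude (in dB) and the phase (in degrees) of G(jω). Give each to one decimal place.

|j11.7 + 59| = √(11.7² + 59²) = 60.15
|j11.7 + 549| = √(11.7² + 549²) = 549.1
|G(j11.7)| = 0.381 × 60.15 / 549.1 = 0.041733
20 log₁₀(0.041733) = -27.59 dB
∠(j11.7 + 59) = arctan(11.7/59) = 11.22°
∠(j11.7 + 549) = arctan(11.7/549) = 1.22°
∠G(j11.7) = 11.22° − 1.22° = 10.00°

|G| = -27.6 dB, ∠G = 10.0°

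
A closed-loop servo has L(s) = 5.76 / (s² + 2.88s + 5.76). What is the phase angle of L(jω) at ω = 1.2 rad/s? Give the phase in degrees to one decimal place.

∠[(j1.2)² + 2.88(j1.2) + 5.76] = ∠[4.32 + j3.456] = 38.66°
∠L(j1.2) = −38.66° = -38.66°

-38.7°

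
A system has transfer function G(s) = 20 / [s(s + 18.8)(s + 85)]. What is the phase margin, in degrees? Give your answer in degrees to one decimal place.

Gain crossover: |G(jω)| = 1 at ω ≈ 0.0125 rad s⁻¹.
∠G(j0.0125) = −90° − arctan(0.0125/18.8) − arctan(0.0125/85) ≈ -90.05°
PM = 180° + (-90.05°) = 89.95°

90.0 deg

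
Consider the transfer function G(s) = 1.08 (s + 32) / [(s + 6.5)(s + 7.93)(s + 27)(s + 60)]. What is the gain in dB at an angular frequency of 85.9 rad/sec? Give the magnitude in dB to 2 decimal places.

|j85.9 + 32| = √(85.9² + 32²) = 91.67
|j85.9 + 6.5| = √(85.9² + 6.5²) = 86.15
|j85.9 + 7.93| = √(85.9² + 7.93²) = 86.27
|j85.9 + 27| = √(85.9² + 27²) = 90.04
|j85.9 + 60| = √(85.9² + 60²) = 104.8
|G(j85.9)| = 1.08 × 91.67 / (86.15 × 86.27 × 90.04 × 104.8) = 1.412e-06
20 log₁₀(1.412e-06) = -117.003 dB

-117.00 dB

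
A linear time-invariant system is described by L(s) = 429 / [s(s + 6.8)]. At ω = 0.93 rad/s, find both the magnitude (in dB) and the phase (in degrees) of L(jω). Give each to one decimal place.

|j0.93 + 6.8| = √(0.93² + 6.8²) = 6.863
|j0.93| = 0.93
|L(j0.93)| = 429 / (6.863 × 0.93) = 67.211
20 log₁₀(67.211) = 36.55 dB
∠(j0.93 + 6.8) = arctan(0.93/6.8) = 7.79°
∠(j0.93) = 90.00°
∠L(j0.93) = − (7.79° + 90.00°) = -97.79°

|L| = 36.5 dB, ∠L = -97.8°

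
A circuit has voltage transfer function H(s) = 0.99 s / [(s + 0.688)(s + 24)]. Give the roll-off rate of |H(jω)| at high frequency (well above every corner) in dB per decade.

-20 dB/decade

With 1 zero and 2 poles, the high-frequency asymptotic slope is 20 × (1 − 2) = -20 dB/decade.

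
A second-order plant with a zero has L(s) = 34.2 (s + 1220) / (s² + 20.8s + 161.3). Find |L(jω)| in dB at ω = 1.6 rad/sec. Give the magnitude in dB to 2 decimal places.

|j1.6 + 1220| = √(1.6² + 1220²) = 1220
|(j1.6)² + 20.8(j1.6) + 161.3| = |158.74 + j33.28| = 162.2
|L(j1.6)| = 34.2 × 1220 / 162.2 = 257.25
20 log₁₀(257.25) = 48.207 dB

48.21 dB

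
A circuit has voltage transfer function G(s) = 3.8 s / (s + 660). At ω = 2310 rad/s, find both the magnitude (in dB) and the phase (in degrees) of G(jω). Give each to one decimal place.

|G| = 11.3 dB, ∠G = 15.9°

|j2310| = 2310
|j2310 + 660| = √(2310² + 660²) = 2402
|G(j2310)| = 3.8 × 2310 / 2402 = 3.6538
20 log₁₀(3.6538) = 11.25 dB
∠(j2310) = 90.00°
∠(j2310 + 660) = arctan(2310/660) = 74.05°
∠G(j2310) = 90.00° − 74.05° = 15.95°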